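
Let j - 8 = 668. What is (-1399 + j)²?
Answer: 522729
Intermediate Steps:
j = 676 (j = 8 + 668 = 676)
(-1399 + j)² = (-1399 + 676)² = (-723)² = 522729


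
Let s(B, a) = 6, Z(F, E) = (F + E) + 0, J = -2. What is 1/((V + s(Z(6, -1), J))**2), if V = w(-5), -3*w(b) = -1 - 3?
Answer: 9/484 ≈ 0.018595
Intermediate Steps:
w(b) = 4/3 (w(b) = -(-1 - 3)/3 = -1/3*(-4) = 4/3)
Z(F, E) = E + F (Z(F, E) = (E + F) + 0 = E + F)
V = 4/3 ≈ 1.3333
1/((V + s(Z(6, -1), J))**2) = 1/((4/3 + 6)**2) = 1/((22/3)**2) = 1/(484/9) = 9/484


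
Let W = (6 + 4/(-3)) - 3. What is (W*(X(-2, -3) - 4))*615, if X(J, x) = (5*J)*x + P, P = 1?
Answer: 27675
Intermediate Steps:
X(J, x) = 1 + 5*J*x (X(J, x) = (5*J)*x + 1 = 5*J*x + 1 = 1 + 5*J*x)
W = 5/3 (W = (6 + 4*(-⅓)) - 3 = (6 - 4/3) - 3 = 14/3 - 3 = 5/3 ≈ 1.6667)
(W*(X(-2, -3) - 4))*615 = (5*((1 + 5*(-2)*(-3)) - 4)/3)*615 = (5*((1 + 30) - 4)/3)*615 = (5*(31 - 4)/3)*615 = ((5/3)*27)*615 = 45*615 = 27675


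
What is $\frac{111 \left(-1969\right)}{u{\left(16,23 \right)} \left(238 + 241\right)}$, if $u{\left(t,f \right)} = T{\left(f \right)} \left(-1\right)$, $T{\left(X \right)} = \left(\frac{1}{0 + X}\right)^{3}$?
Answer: $\frac{2659207353}{479} \approx 5.5516 \cdot 10^{6}$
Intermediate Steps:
$T{\left(X \right)} = \frac{1}{X^{3}}$ ($T{\left(X \right)} = \left(\frac{1}{X}\right)^{3} = \frac{1}{X^{3}}$)
$u{\left(t,f \right)} = - \frac{1}{f^{3}}$ ($u{\left(t,f \right)} = \frac{1}{f^{3}} \left(-1\right) = - \frac{1}{f^{3}}$)
$\frac{111 \left(-1969\right)}{u{\left(16,23 \right)} \left(238 + 241\right)} = \frac{111 \left(-1969\right)}{- \frac{1}{12167} \left(238 + 241\right)} = - \frac{218559}{\left(-1\right) \frac{1}{12167} \cdot 479} = - \frac{218559}{\left(- \frac{1}{12167}\right) 479} = - \frac{218559}{- \frac{479}{12167}} = \left(-218559\right) \left(- \frac{12167}{479}\right) = \frac{2659207353}{479}$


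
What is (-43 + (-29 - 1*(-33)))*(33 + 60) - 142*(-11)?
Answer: -2065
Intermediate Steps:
(-43 + (-29 - 1*(-33)))*(33 + 60) - 142*(-11) = (-43 + (-29 + 33))*93 + 1562 = (-43 + 4)*93 + 1562 = -39*93 + 1562 = -3627 + 1562 = -2065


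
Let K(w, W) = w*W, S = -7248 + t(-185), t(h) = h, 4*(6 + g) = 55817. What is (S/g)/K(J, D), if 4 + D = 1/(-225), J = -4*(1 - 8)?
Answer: 1672425/351886451 ≈ 0.0047527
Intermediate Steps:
g = 55793/4 (g = -6 + (¼)*55817 = -6 + 55817/4 = 55793/4 ≈ 13948.)
J = 28 (J = -4*(-7) = 28)
S = -7433 (S = -7248 - 185 = -7433)
D = -901/225 (D = -4 + 1/(-225) = -4 - 1/225 = -901/225 ≈ -4.0044)
K(w, W) = W*w
(S/g)/K(J, D) = (-7433/55793/4)/((-901/225*28)) = (-7433*4/55793)/(-25228/225) = -29732/55793*(-225/25228) = 1672425/351886451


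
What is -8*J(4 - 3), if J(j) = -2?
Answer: 16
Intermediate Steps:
-8*J(4 - 3) = -8*(-2) = 16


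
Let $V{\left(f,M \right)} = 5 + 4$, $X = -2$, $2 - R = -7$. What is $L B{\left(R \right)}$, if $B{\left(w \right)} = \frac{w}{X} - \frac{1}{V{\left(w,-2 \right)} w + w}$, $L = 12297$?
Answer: $- \frac{832097}{15} \approx -55473.0$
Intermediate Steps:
$R = 9$ ($R = 2 - -7 = 2 + 7 = 9$)
$V{\left(f,M \right)} = 9$
$B{\left(w \right)} = - \frac{w}{2} - \frac{1}{10 w}$ ($B{\left(w \right)} = \frac{w}{-2} - \frac{1}{9 w + w} = w \left(- \frac{1}{2}\right) - \frac{1}{10 w} = - \frac{w}{2} - \frac{1}{10 w}$)
$L B{\left(R \right)} = 12297 \left(\left(- \frac{1}{2}\right) 9 - \frac{1}{10 \cdot 9}\right) = 12297 \left(- \frac{9}{2} - \frac{1}{90}\right) = 12297 \left(- \frac{203}{45}\right) = - \frac{832097}{15}$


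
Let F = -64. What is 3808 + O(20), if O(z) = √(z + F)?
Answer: 3808 + 2*I*√11 ≈ 3808.0 + 6.6332*I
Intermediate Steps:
O(z) = √(-64 + z) (O(z) = √(z - 64) = √(-64 + z))
3808 + O(20) = 3808 + √(-64 + 20) = 3808 + √(-44) = 3808 + 2*I*√11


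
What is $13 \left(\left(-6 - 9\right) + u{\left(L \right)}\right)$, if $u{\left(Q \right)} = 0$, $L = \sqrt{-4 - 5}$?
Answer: $-195$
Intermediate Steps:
$L = 3 i$ ($L = \sqrt{-9} = 3 i \approx 3.0 i$)
$13 \left(\left(-6 - 9\right) + u{\left(L \right)}\right) = 13 \left(\left(-6 - 9\right) + 0\right) = 13 \left(-15 + 0\right) = 13 \left(-15\right) = -195$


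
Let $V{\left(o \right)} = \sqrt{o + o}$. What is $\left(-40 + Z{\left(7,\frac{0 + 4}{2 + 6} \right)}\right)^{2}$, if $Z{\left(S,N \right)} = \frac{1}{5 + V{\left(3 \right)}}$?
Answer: $\frac{570031}{361} + \frac{1510 \sqrt{6}}{361} \approx 1589.3$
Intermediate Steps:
$V{\left(o \right)} = \sqrt{2} \sqrt{o}$ ($V{\left(o \right)} = \sqrt{2 o} = \sqrt{2} \sqrt{o}$)
$Z{\left(S,N \right)} = \frac{1}{5 + \sqrt{6}}$ ($Z{\left(S,N \right)} = \frac{1}{5 + \sqrt{2} \sqrt{3}} = \frac{1}{5 + \sqrt{6}}$)
$\left(-40 + Z{\left(7,\frac{0 + 4}{2 + 6} \right)}\right)^{2} = \left(-40 + \left(\frac{5}{19} - \frac{\sqrt{6}}{19}\right)\right)^{2} = \left(- \frac{755}{19} - \frac{\sqrt{6}}{19}\right)^{2}$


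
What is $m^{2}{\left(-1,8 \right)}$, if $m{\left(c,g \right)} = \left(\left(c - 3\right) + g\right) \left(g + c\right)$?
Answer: $784$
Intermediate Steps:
$m{\left(c,g \right)} = \left(c + g\right) \left(-3 + c + g\right)$ ($m{\left(c,g \right)} = \left(\left(c - 3\right) + g\right) \left(c + g\right) = \left(\left(-3 + c\right) + g\right) \left(c + g\right) = \left(-3 + c + g\right) \left(c + g\right) = \left(c + g\right) \left(-3 + c + g\right)$)
$m^{2}{\left(-1,8 \right)} = \left(\left(-1\right)^{2} + 8^{2} - -3 - 24 + 2 \left(-1\right) 8\right)^{2} = \left(1 + 64 + 3 - 24 - 16\right)^{2} = 28^{2} = 784$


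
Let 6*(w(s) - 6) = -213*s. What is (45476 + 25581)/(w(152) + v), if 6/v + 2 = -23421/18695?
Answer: -4321047227/327883460 ≈ -13.179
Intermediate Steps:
w(s) = 6 - 71*s/2 (w(s) = 6 + (-213*s)/6 = 6 - 71*s/2)
v = -112170/60811 (v = 6/(-2 - 23421/18695) = 6/(-60811/18695) = 6*(-18695/60811) = -112170/60811 ≈ -1.8446)
(45476 + 25581)/(w(152) + v) = (45476 + 25581)/((6 - 71/2*152) - 112170/60811) = 71057/((6 - 5396) - 112170/60811) = 71057/(-5390 - 112170/60811) = 71057/(-327883460/60811) = 71057*(-60811/327883460) = -4321047227/327883460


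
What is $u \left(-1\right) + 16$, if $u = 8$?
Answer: $8$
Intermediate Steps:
$u \left(-1\right) + 16 = 8 \left(-1\right) + 16 = -8 + 16 = 8$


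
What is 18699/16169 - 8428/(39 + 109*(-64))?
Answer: 1652095/696673 ≈ 2.3714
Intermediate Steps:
18699/16169 - 8428/(39 + 109*(-64)) = 18699*(1/16169) - 8428/(39 - 6976) = 813/703 - 8428/(-6937) = 813/703 - 8428*(-1/6937) = 813/703 + 1204/991 = 1652095/696673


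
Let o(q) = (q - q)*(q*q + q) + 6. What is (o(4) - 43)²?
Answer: 1369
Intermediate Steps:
o(q) = 6 (o(q) = 0*(q² + q) + 6 = 0*(q + q²) + 6 = 0 + 6 = 6)
(o(4) - 43)² = (6 - 43)² = (-37)² = 1369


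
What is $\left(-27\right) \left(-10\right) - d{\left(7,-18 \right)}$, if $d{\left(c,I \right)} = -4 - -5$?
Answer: $269$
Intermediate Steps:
$d{\left(c,I \right)} = 1$ ($d{\left(c,I \right)} = -4 + 5 = 1$)
$\left(-27\right) \left(-10\right) - d{\left(7,-18 \right)} = \left(-27\right) \left(-10\right) - 1 = 270 - 1 = 269$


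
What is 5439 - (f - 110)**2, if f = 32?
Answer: -645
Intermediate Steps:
5439 - (f - 110)**2 = 5439 - (32 - 110)**2 = 5439 - 1*(-78)**2 = 5439 - 1*6084 = 5439 - 6084 = -645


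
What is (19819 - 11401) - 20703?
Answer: -12285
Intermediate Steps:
(19819 - 11401) - 20703 = 8418 - 20703 = -12285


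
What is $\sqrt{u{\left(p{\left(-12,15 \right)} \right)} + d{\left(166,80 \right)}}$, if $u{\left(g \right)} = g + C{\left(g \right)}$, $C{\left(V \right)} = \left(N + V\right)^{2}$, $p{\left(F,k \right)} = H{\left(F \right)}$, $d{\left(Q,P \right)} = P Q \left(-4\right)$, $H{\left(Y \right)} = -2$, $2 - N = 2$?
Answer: $3 i \sqrt{5902} \approx 230.47 i$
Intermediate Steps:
$N = 0$ ($N = 2 - 2 = 0$)
$d{\left(Q,P \right)} = - 4 P Q$
$p{\left(F,k \right)} = -2$
$C{\left(V \right)} = V^{2}$ ($C{\left(V \right)} = \left(0 + V\right)^{2} = V^{2}$)
$u{\left(g \right)} = g + g^{2}$
$\sqrt{u{\left(p{\left(-12,15 \right)} \right)} + d{\left(166,80 \right)}} = \sqrt{- 2 \left(1 - 2\right) - 320 \cdot 166} = \sqrt{\left(-2\right) \left(-1\right) - 53120} = \sqrt{2 - 53120} = \sqrt{-53118} = 3 i \sqrt{5902}$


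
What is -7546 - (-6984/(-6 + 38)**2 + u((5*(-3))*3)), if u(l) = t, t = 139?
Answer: -982807/128 ≈ -7678.2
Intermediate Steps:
u(l) = 139
-7546 - (-6984/(-6 + 38)**2 + u((5*(-3))*3)) = -7546 - (-6984/(-6 + 38)**2 + 139) = -7546 - (-6984/(32**2) + 139) = -7546 - (-6984/1024 + 139) = -7546 - (-6984*1/1024 + 139) = -7546 - (-873/128 + 139) = -7546 - 1*16919/128 = -7546 - 16919/128 = -982807/128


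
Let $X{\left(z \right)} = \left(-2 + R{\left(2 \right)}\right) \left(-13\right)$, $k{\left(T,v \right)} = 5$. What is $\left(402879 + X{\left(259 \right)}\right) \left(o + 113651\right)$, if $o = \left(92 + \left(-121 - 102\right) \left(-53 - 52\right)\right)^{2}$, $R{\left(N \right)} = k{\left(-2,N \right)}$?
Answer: $222646727268000$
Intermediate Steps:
$R{\left(N \right)} = 5$
$X{\left(z \right)} = -39$ ($X{\left(z \right)} = \left(-2 + 5\right) \left(-13\right) = 3 \left(-13\right) = -39$)
$o = 552579049$ ($o = \left(92 - -23415\right)^{2} = \left(92 + 23415\right)^{2} = 23507^{2} = 552579049$)
$\left(402879 + X{\left(259 \right)}\right) \left(o + 113651\right) = \left(402879 - 39\right) \left(552579049 + 113651\right) = 402840 \cdot 552692700 = 222646727268000$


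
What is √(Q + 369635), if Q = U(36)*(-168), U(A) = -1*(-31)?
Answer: √364427 ≈ 603.68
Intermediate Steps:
U(A) = 31
Q = -5208 (Q = 31*(-168) = -5208)
√(Q + 369635) = √(-5208 + 369635) = √364427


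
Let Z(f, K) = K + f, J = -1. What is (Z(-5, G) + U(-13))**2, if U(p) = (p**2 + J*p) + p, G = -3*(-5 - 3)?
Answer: 35344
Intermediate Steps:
G = 24 (G = -3*(-8) = 24)
U(p) = p**2 (U(p) = (p**2 - p) + p = p**2)
(Z(-5, G) + U(-13))**2 = ((24 - 5) + (-13)**2)**2 = (19 + 169)**2 = 188**2 = 35344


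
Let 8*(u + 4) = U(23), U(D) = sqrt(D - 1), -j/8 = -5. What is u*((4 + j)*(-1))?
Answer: 176 - 11*sqrt(22)/2 ≈ 150.20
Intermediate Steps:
j = 40 (j = -8*(-5) = 40)
U(D) = sqrt(-1 + D)
u = -4 + sqrt(22)/8 (u = -4 + sqrt(-1 + 23)/8 = -4 + sqrt(22)/8 ≈ -3.4137)
u*((4 + j)*(-1)) = (-4 + sqrt(22)/8)*((4 + 40)*(-1)) = (-4 + sqrt(22)/8)*(44*(-1)) = (-4 + sqrt(22)/8)*(-44) = 176 - 11*sqrt(22)/2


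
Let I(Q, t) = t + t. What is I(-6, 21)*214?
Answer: 8988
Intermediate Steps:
I(Q, t) = 2*t
I(-6, 21)*214 = (2*21)*214 = 42*214 = 8988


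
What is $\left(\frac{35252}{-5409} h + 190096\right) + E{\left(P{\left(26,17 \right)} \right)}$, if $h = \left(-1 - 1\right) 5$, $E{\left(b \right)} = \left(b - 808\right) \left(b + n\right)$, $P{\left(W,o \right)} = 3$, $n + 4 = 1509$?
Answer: $- \frac{5537619676}{5409} \approx -1.0238 \cdot 10^{6}$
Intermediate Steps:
$n = 1505$ ($n = -4 + 1509 = 1505$)
$E{\left(b \right)} = \left(-808 + b\right) \left(1505 + b\right)$ ($E{\left(b \right)} = \left(b - 808\right) \left(b + 1505\right) = \left(-808 + b\right) \left(1505 + b\right)$)
$h = -10$ ($h = \left(-2\right) 5 = -10$)
$\left(\frac{35252}{-5409} h + 190096\right) + E{\left(P{\left(26,17 \right)} \right)} = \left(\frac{35252}{-5409} \left(-10\right) + 190096\right) + \left(-1216040 + 3^{2} + 697 \cdot 3\right) = \left(35252 \left(- \frac{1}{5409}\right) \left(-10\right) + 190096\right) + \left(-1216040 + 9 + 2091\right) = \left(\left(- \frac{35252}{5409}\right) \left(-10\right) + 190096\right) - 1213940 = \left(\frac{352520}{5409} + 190096\right) - 1213940 = \frac{1028581784}{5409} - 1213940 = - \frac{5537619676}{5409}$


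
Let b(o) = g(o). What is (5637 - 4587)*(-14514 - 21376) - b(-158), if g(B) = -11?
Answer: -37684489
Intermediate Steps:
b(o) = -11
(5637 - 4587)*(-14514 - 21376) - b(-158) = (5637 - 4587)*(-14514 - 21376) - 1*(-11) = 1050*(-35890) + 11 = -37684500 + 11 = -37684489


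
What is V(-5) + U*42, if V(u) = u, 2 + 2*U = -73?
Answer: -1580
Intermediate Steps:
U = -75/2 (U = -1 + (1/2)*(-73) = -1 - 73/2 = -75/2 ≈ -37.500)
V(-5) + U*42 = -5 - 75/2*42 = -5 - 1575 = -1580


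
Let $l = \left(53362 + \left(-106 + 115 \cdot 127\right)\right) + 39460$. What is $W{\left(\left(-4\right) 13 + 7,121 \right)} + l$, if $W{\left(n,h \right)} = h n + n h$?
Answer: $96431$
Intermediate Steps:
$W{\left(n,h \right)} = 2 h n$ ($W{\left(n,h \right)} = h n + h n = 2 h n$)
$l = 107321$ ($l = \left(53362 + \left(-106 + 14605\right)\right) + 39460 = \left(53362 + 14499\right) + 39460 = 67861 + 39460 = 107321$)
$W{\left(\left(-4\right) 13 + 7,121 \right)} + l = 2 \cdot 121 \left(\left(-4\right) 13 + 7\right) + 107321 = 2 \cdot 121 \left(-52 + 7\right) + 107321 = 2 \cdot 121 \left(-45\right) + 107321 = -10890 + 107321 = 96431$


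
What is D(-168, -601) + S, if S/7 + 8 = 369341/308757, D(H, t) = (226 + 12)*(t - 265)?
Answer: -63651992761/308757 ≈ -2.0616e+5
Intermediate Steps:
D(H, t) = -63070 + 238*t (D(H, t) = 238*(-265 + t) = -63070 + 238*t)
S = -14705005/308757 (S = -56 + 7*(369341/308757) = -56 + 2585387/308757 = -14705005/308757 ≈ -47.626)
D(-168, -601) + S = (-63070 + 238*(-601)) - 14705005/308757 = (-63070 - 143038) - 14705005/308757 = -206108 - 14705005/308757 = -63651992761/308757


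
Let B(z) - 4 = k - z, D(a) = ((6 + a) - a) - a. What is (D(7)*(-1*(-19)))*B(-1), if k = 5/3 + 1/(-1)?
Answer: -323/3 ≈ -107.67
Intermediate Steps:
D(a) = 6 - a
k = ⅔ (k = 5*(⅓) + 1*(-1) = 5/3 - 1 = ⅔ ≈ 0.66667)
B(z) = 14/3 - z (B(z) = 4 + (⅔ - z) = 14/3 - z)
(D(7)*(-1*(-19)))*B(-1) = ((6 - 1*7)*(-1*(-19)))*(14/3 - 1*(-1)) = ((6 - 7)*19)*(14/3 + 1) = -1*19*(17/3) = -19*17/3 = -323/3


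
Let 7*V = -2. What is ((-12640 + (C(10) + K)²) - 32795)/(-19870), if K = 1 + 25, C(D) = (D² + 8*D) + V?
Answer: 30543/194726 ≈ 0.15685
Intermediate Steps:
V = -2/7 (V = (⅐)*(-2) = -2/7 ≈ -0.28571)
C(D) = -2/7 + D² + 8*D (C(D) = (D² + 8*D) - 2/7 = -2/7 + D² + 8*D)
K = 26
((-12640 + (C(10) + K)²) - 32795)/(-19870) = ((-12640 + ((-2/7 + 10² + 8*10) + 26)²) - 32795)/(-19870) = ((-12640 + ((-2/7 + 100 + 80) + 26)²) - 32795)*(-1/19870) = ((-12640 + (1258/7 + 26)²) - 32795)*(-1/19870) = ((-12640 + (1440/7)²) - 32795)*(-1/19870) = ((-12640 + 2073600/49) - 32795)*(-1/19870) = (1454240/49 - 32795)*(-1/19870) = -152715/49*(-1/19870) = 30543/194726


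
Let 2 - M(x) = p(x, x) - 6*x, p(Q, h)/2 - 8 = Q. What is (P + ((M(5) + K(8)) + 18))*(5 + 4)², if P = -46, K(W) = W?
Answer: -1134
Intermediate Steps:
p(Q, h) = 16 + 2*Q
M(x) = -14 + 4*x (M(x) = 2 - ((16 + 2*x) - 6*x) = 2 - (16 - 4*x) = 2 + (-16 + 4*x) = -14 + 4*x)
(P + ((M(5) + K(8)) + 18))*(5 + 4)² = (-46 + (((-14 + 4*5) + 8) + 18))*(5 + 4)² = (-46 + (((-14 + 20) + 8) + 18))*9² = (-46 + ((6 + 8) + 18))*81 = (-46 + (14 + 18))*81 = (-46 + 32)*81 = -14*81 = -1134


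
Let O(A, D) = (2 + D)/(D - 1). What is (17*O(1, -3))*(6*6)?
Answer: 153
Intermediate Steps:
O(A, D) = (2 + D)/(-1 + D)
(17*O(1, -3))*(6*6) = (17*((2 - 3)/(-1 - 3)))*(6*6) = (17*(-1/(-4)))*36 = (17*(-1/4*(-1)))*36 = (17*(1/4))*36 = (17/4)*36 = 153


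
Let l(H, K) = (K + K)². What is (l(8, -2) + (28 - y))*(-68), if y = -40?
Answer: -5712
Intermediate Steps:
l(H, K) = 4*K² (l(H, K) = (2*K)² = 4*K²)
(l(8, -2) + (28 - y))*(-68) = (4*(-2)² + (28 - 1*(-40)))*(-68) = (4*4 + (28 + 40))*(-68) = (16 + 68)*(-68) = 84*(-68) = -5712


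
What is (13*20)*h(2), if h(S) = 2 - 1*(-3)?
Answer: 1300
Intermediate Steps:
h(S) = 5 (h(S) = 2 + 3 = 5)
(13*20)*h(2) = (13*20)*5 = 260*5 = 1300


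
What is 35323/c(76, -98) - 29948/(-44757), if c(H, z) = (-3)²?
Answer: 175691227/44757 ≈ 3925.4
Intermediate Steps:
c(H, z) = 9
35323/c(76, -98) - 29948/(-44757) = 35323/9 - 29948/(-44757) = 35323*(⅑) - 29948*(-1/44757) = 35323/9 + 29948/44757 = 175691227/44757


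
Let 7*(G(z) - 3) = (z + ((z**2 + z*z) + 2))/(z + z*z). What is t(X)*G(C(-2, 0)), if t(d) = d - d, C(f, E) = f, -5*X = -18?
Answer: 0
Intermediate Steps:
X = 18/5 (X = -1/5*(-18) = 18/5 ≈ 3.6000)
t(d) = 0
G(z) = 3 + (2 + z + 2*z**2)/(7*(z + z**2)) (G(z) = 3 + ((z + ((z**2 + z*z) + 2))/(z + z*z))/7 = 3 + ((z + ((z**2 + z**2) + 2))/(z + z**2))/7 = 3 + ((z + (2*z**2 + 2))/(z + z**2))/7 = 3 + ((z + (2 + 2*z**2))/(z + z**2))/7 = 3 + ((2 + z + 2*z**2)/(z + z**2))/7 = 3 + (2 + z + 2*z**2)/(7*(z + z**2)))
t(X)*G(C(-2, 0)) = 0*((1/7)*(2 + 22*(-2) + 23*(-2)**2)/(-2*(1 - 2))) = 0*((1/7)*(-1/2)*(2 - 44 + 23*4)/(-1)) = 0*((1/7)*(-1/2)*(-1)*(2 - 44 + 92)) = 0*((1/7)*(-1/2)*(-1)*50) = 0*(25/7) = 0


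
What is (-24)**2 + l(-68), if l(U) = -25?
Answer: 551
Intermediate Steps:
(-24)**2 + l(-68) = (-24)**2 - 25 = 576 - 25 = 551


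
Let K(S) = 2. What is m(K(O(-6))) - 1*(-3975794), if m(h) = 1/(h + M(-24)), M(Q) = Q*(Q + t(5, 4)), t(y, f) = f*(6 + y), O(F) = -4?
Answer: 1900429531/478 ≈ 3.9758e+6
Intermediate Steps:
M(Q) = Q*(44 + Q) (M(Q) = Q*(Q + 4*(6 + 5)) = Q*(Q + 4*11) = Q*(Q + 44) = Q*(44 + Q))
m(h) = 1/(-480 + h) (m(h) = 1/(h - 24*(44 - 24)) = 1/(h - 24*20) = 1/(h - 480) = 1/(-480 + h))
m(K(O(-6))) - 1*(-3975794) = 1/(-480 + 2) - 1*(-3975794) = 1/(-478) + 3975794 = -1/478 + 3975794 = 1900429531/478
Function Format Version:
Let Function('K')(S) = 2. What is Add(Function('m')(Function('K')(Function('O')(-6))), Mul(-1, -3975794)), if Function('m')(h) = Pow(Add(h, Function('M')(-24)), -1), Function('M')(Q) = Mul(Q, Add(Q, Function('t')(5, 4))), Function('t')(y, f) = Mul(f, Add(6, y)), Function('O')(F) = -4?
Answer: Rational(1900429531, 478) ≈ 3.9758e+6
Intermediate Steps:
Function('M')(Q) = Mul(Q, Add(44, Q)) (Function('M')(Q) = Mul(Q, Add(Q, Mul(4, Add(6, 5)))) = Mul(Q, Add(Q, Mul(4, 11))) = Mul(Q, Add(Q, 44)) = Mul(Q, Add(44, Q)))
Function('m')(h) = Pow(Add(-480, h), -1) (Function('m')(h) = Pow(Add(h, Mul(-24, Add(44, -24))), -1) = Pow(Add(h, Mul(-24, 20)), -1) = Pow(Add(h, -480), -1) = Pow(Add(-480, h), -1))
Add(Function('m')(Function('K')(Function('O')(-6))), Mul(-1, -3975794)) = Add(Pow(Add(-480, 2), -1), Mul(-1, -3975794)) = Add(Pow(-478, -1), 3975794) = Add(Rational(-1, 478), 3975794) = Rational(1900429531, 478)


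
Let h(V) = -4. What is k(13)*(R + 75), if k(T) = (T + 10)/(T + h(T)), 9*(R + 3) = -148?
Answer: 11500/81 ≈ 141.98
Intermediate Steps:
R = -175/9 (R = -3 + (⅑)*(-148) = -3 - 148/9 = -175/9 ≈ -19.444)
k(T) = (10 + T)/(-4 + T) (k(T) = (T + 10)/(T - 4) = (10 + T)/(-4 + T))
k(13)*(R + 75) = ((10 + 13)/(-4 + 13))*(-175/9 + 75) = (23/9)*(500/9) = 11500/81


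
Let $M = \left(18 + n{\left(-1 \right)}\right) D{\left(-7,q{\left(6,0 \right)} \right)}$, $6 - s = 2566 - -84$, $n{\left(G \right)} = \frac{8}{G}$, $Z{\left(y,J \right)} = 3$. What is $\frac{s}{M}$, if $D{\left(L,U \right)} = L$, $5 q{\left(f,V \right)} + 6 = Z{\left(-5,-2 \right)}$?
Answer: $\frac{1322}{35} \approx 37.771$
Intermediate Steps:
$q{\left(f,V \right)} = - \frac{3}{5}$ ($q{\left(f,V \right)} = - \frac{6}{5} + \frac{1}{5} \cdot 3 = - \frac{6}{5} + \frac{3}{5} = - \frac{3}{5}$)
$s = -2644$ ($s = 6 - \left(2566 - -84\right) = 6 - \left(2566 + 84\right) = 6 - 2650 = -2644$)
$M = -70$ ($M = \left(18 + \frac{8}{-1}\right) \left(-7\right) = \left(18 + 8 \left(-1\right)\right) \left(-7\right) = \left(18 - 8\right) \left(-7\right) = 10 \left(-7\right) = -70$)
$\frac{s}{M} = - \frac{2644}{-70} = \left(-2644\right) \left(- \frac{1}{70}\right) = \frac{1322}{35}$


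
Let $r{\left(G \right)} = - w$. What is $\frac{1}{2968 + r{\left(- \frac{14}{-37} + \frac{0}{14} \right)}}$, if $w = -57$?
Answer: $\frac{1}{3025} \approx 0.00033058$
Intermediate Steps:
$r{\left(G \right)} = 57$ ($r{\left(G \right)} = \left(-1\right) \left(-57\right) = 57$)
$\frac{1}{2968 + r{\left(- \frac{14}{-37} + \frac{0}{14} \right)}} = \frac{1}{2968 + 57} = \frac{1}{3025}$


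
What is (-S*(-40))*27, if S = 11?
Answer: 11880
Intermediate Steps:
(-S*(-40))*27 = (-1*11*(-40))*27 = -11*(-40)*27 = 440*27 = 11880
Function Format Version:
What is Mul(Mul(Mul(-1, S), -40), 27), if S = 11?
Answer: 11880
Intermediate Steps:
Mul(Mul(Mul(-1, S), -40), 27) = Mul(Mul(Mul(-1, 11), -40), 27) = Mul(Mul(-11, -40), 27) = Mul(440, 27) = 11880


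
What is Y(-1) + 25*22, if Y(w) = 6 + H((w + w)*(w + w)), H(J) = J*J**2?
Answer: 620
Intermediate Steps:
H(J) = J**3
Y(w) = 6 + 64*w**6 (Y(w) = 6 + ((w + w)*(w + w))**3 = 6 + ((2*w)*(2*w))**3 = 6 + (4*w**2)**3 = 6 + 64*w**6)
Y(-1) + 25*22 = (6 + 64*(-1)**6) + 25*22 = (6 + 64*1) + 550 = (6 + 64) + 550 = 70 + 550 = 620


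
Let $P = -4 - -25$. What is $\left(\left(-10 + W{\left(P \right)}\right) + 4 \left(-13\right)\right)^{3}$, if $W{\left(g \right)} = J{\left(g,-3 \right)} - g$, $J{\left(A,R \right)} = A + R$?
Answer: $-274625$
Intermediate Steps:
$P = 21$ ($P = -4 + 25 = 21$)
$W{\left(g \right)} = -3$ ($W{\left(g \right)} = \left(g - 3\right) - g = \left(-3 + g\right) - g = -3$)
$\left(\left(-10 + W{\left(P \right)}\right) + 4 \left(-13\right)\right)^{3} = \left(\left(-10 - 3\right) + 4 \left(-13\right)\right)^{3} = \left(-13 - 52\right)^{3} = \left(-65\right)^{3} = -274625$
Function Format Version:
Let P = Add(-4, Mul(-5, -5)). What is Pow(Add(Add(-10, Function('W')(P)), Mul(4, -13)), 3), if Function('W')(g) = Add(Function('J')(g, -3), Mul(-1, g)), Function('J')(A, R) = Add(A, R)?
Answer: -274625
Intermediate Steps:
P = 21 (P = Add(-4, 25) = 21)
Function('W')(g) = -3 (Function('W')(g) = Add(Add(g, -3), Mul(-1, g)) = Add(Add(-3, g), Mul(-1, g)) = -3)
Pow(Add(Add(-10, Function('W')(P)), Mul(4, -13)), 3) = Pow(Add(Add(-10, -3), Mul(4, -13)), 3) = Pow(Add(-13, -52), 3) = Pow(-65, 3) = -274625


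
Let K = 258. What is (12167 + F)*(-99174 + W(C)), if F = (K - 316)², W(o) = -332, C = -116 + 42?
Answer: -1545427686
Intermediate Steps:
C = -74
F = 3364 (F = (258 - 316)² = (-58)² = 3364)
(12167 + F)*(-99174 + W(C)) = (12167 + 3364)*(-99174 - 332) = 15531*(-99506) = -1545427686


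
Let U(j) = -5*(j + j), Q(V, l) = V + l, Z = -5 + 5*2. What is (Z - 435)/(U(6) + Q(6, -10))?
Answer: 215/32 ≈ 6.7188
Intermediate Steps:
Z = 5 (Z = -5 + 10 = 5)
U(j) = -10*j
(Z - 435)/(U(6) + Q(6, -10)) = (5 - 435)/(-10*6 + (6 - 10)) = -430/(-60 - 4) = -430/(-64) = -430*(-1/64) = 215/32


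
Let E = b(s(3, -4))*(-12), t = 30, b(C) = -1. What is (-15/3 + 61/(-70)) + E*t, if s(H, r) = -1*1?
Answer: 24789/70 ≈ 354.13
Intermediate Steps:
s(H, r) = -1
E = 12 (E = -1*(-12) = 12)
(-15/3 + 61/(-70)) + E*t = (-15/3 + 61/(-70)) + 12*30 = (-15*⅓ + 61*(-1/70)) + 360 = (-5 - 61/70) + 360 = -411/70 + 360 = 24789/70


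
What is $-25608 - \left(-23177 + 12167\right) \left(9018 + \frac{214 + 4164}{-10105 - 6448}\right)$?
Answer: $\frac{1643045152536}{16553} \approx 9.926 \cdot 10^{7}$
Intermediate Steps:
$-25608 - \left(-23177 + 12167\right) \left(9018 + \frac{214 + 4164}{-10105 - 6448}\right) = -25608 - - 11010 \left(9018 + \frac{4378}{-16553}\right) = -25608 - - 11010 \left(9018 + 4378 \left(- \frac{1}{16553}\right)\right) = -25608 - - 11010 \left(9018 - \frac{4378}{16553}\right) = -25608 - \left(-11010\right) \frac{149270576}{16553} = -25608 - - \frac{1643469041760}{16553} = -25608 + \frac{1643469041760}{16553} = \frac{1643045152536}{16553}$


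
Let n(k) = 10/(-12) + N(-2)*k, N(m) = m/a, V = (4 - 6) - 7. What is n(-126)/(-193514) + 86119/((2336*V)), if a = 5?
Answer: -41665685639/10171095840 ≈ -4.0965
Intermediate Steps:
V = -9 (V = -2 - 7 = -9)
N(m) = m/5
n(k) = -5/6 - 2*k/5 (n(k) = 10/(-12) + ((1/5)*(-2))*k = 10*(-1/12) - 2*k/5 = -5/6 - 2*k/5)
n(-126)/(-193514) + 86119/((2336*V)) = (-5/6 - 2/5*(-126))/(-193514) + 86119/((2336*(-9))) = (-5/6 + 252/5)*(-1/193514) + 86119/(-21024) = (1487/30)*(-1/193514) + 86119*(-1/21024) = -1487/5805420 - 86119/21024 = -41665685639/10171095840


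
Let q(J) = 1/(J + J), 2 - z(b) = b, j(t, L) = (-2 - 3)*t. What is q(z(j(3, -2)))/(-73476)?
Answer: -1/2498184 ≈ -4.0029e-7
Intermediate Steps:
j(t, L) = -5*t
z(b) = 2 - b
q(J) = 1/(2*J)
q(z(j(3, -2)))/(-73476) = (1/(2*(2 - (-5)*3)))/(-73476) = (1/(2*(2 - 1*(-15))))*(-1/73476) = (1/(2*(2 + 15)))*(-1/73476) = ((1/2)/17)*(-1/73476) = ((1/2)*(1/17))*(-1/73476) = (1/34)*(-1/73476) = -1/2498184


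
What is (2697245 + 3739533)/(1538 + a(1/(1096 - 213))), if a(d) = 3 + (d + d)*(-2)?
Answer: 5683674974/1360699 ≈ 4177.0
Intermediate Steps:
a(d) = 3 - 4*d (a(d) = 3 + (2*d)*(-2) = 3 - 4*d)
(2697245 + 3739533)/(1538 + a(1/(1096 - 213))) = (2697245 + 3739533)/(1538 + (3 - 4/(1096 - 213))) = 6436778/(1538 + (3 - 4/883)) = 6436778/(1538 + 2645/883) = 6436778/(1360699/883) = 6436778*(883/1360699) = 5683674974/1360699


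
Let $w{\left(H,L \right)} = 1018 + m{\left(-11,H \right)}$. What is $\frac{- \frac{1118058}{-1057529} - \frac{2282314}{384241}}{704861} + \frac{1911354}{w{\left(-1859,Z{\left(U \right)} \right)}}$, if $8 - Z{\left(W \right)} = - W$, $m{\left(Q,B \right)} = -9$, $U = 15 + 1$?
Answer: $\frac{49767739398350812572374}{26272291389539374751} \approx 1894.3$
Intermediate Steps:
$U = 16$
$Z{\left(W \right)} = 8 + W$ ($Z{\left(W \right)} = 8 - - W = 8 + W$)
$w{\left(H,L \right)} = 1009$ ($w{\left(H,L \right)} = 1018 - 9 = 1009$)
$\frac{- \frac{1118058}{-1057529} - \frac{2282314}{384241}}{704861} + \frac{1911354}{w{\left(-1859,Z{\left(U \right)} \right)}} = \frac{- \frac{1118058}{-1057529} - \frac{2282314}{384241}}{704861} + \frac{1911354}{1009} = \left(\left(-1118058\right) \left(- \frac{1}{1057529}\right) - \frac{2282314}{384241}\right) \frac{1}{704861} + 1911354 \cdot \frac{1}{1009} = \left(\frac{1118058}{1057529} - \frac{2282314}{384241}\right) \frac{1}{704861} + \frac{1911354}{1009} = \left(- \frac{180364501648}{36940545499}\right) \frac{1}{704861} + \frac{1911354}{1009} = - \frac{180364501648}{26037949840970639} + \frac{1911354}{1009} = \frac{49767739398350812572374}{26272291389539374751}$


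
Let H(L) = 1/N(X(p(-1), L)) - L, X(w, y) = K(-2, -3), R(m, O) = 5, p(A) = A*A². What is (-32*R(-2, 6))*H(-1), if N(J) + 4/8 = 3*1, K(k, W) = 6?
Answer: -224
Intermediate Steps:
p(A) = A³
X(w, y) = 6
N(J) = 5/2 (N(J) = -½ + 3*1 = -½ + 3 = 5/2)
H(L) = ⅖ - L (H(L) = 1/(5/2) - L = ⅖ - L)
(-32*R(-2, 6))*H(-1) = (-32*5)*(⅖ - 1*(-1)) = -160*(⅖ + 1) = -160*7/5 = -224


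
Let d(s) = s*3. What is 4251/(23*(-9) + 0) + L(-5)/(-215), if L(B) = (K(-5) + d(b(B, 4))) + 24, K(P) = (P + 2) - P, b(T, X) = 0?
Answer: -306449/14835 ≈ -20.657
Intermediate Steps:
K(P) = 2 (K(P) = (2 + P) - P = 2)
d(s) = 3*s
L(B) = 26 (L(B) = (2 + 3*0) + 24 = (2 + 0) + 24 = 2 + 24 = 26)
4251/(23*(-9) + 0) + L(-5)/(-215) = 4251/(23*(-9) + 0) + 26/(-215) = 4251/(-207 + 0) + 26*(-1/215) = 4251/(-207) - 26/215 = 4251*(-1/207) - 26/215 = -1417/69 - 26/215 = -306449/14835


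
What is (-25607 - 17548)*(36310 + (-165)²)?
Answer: -2741852925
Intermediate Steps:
(-25607 - 17548)*(36310 + (-165)²) = -43155*(36310 + 27225) = -43155*63535 = -2741852925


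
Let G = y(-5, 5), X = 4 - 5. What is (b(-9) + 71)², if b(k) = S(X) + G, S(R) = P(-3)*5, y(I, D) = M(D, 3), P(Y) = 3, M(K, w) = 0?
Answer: 7396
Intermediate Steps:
X = -1
y(I, D) = 0
G = 0
S(R) = 15 (S(R) = 3*5 = 15)
b(k) = 15 (b(k) = 15 + 0 = 15)
(b(-9) + 71)² = (15 + 71)² = 86² = 7396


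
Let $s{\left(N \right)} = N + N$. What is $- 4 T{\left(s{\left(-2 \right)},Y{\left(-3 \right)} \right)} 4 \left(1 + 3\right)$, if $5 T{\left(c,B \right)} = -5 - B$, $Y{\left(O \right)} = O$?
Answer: $\frac{128}{5} \approx 25.6$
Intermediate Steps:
$s{\left(N \right)} = 2 N$
$T{\left(c,B \right)} = -1 - \frac{B}{5}$ ($T{\left(c,B \right)} = \frac{-5 - B}{5} = -1 - \frac{B}{5}$)
$- 4 T{\left(s{\left(-2 \right)},Y{\left(-3 \right)} \right)} 4 \left(1 + 3\right) = - 4 \left(-1 - - \frac{3}{5}\right) 4 \left(1 + 3\right) = - 4 \left(-1 + \frac{3}{5}\right) 4 \cdot 4 = \left(-4\right) \left(- \frac{2}{5}\right) 16 = \frac{8}{5} \cdot 16 = \frac{128}{5}$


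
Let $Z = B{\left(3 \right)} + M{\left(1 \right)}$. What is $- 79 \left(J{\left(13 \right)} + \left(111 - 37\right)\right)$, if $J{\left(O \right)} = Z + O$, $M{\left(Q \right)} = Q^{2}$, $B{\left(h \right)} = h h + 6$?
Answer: $-8137$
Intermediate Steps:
$B{\left(h \right)} = 6 + h^{2}$ ($B{\left(h \right)} = h^{2} + 6 = 6 + h^{2}$)
$Z = 16$ ($Z = \left(6 + 3^{2}\right) + 1^{2} = \left(6 + 9\right) + 1 = 15 + 1 = 16$)
$J{\left(O \right)} = 16 + O$
$- 79 \left(J{\left(13 \right)} + \left(111 - 37\right)\right) = - 79 \left(\left(16 + 13\right) + \left(111 - 37\right)\right) = - 79 \left(29 + \left(111 - 37\right)\right) = - 79 \left(29 + 74\right) = \left(-79\right) 103 = -8137$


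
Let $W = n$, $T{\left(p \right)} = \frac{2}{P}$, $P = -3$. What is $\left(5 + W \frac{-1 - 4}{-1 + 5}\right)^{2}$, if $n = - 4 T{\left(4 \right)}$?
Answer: $\frac{25}{9} \approx 2.7778$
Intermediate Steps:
$T{\left(p \right)} = - \frac{2}{3}$ ($T{\left(p \right)} = \frac{2}{-3} = 2 \left(- \frac{1}{3}\right) = - \frac{2}{3}$)
$n = \frac{8}{3}$ ($n = \left(-4\right) \left(- \frac{2}{3}\right) = \frac{8}{3} \approx 2.6667$)
$W = \frac{8}{3} \approx 2.6667$
$\left(5 + W \frac{-1 - 4}{-1 + 5}\right)^{2} = \left(5 + \frac{8 \frac{-1 - 4}{-1 + 5}}{3}\right)^{2} = \left(5 + \frac{8 \left(- \frac{5}{4}\right)}{3}\right)^{2} = \left(5 + \frac{8 \left(\left(-5\right) \frac{1}{4}\right)}{3}\right)^{2} = \left(5 + \frac{8}{3} \left(- \frac{5}{4}\right)\right)^{2} = \left(5 - \frac{10}{3}\right)^{2} = \left(\frac{5}{3}\right)^{2} = \frac{25}{9}$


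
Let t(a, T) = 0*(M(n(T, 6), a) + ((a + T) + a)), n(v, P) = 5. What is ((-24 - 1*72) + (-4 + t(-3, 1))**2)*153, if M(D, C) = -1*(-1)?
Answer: -12240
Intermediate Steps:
M(D, C) = 1
t(a, T) = 0 (t(a, T) = 0*(1 + ((a + T) + a)) = 0*(1 + ((T + a) + a)) = 0*(1 + (T + 2*a)) = 0*(1 + T + 2*a) = 0)
((-24 - 1*72) + (-4 + t(-3, 1))**2)*153 = ((-24 - 1*72) + (-4 + 0)**2)*153 = ((-24 - 72) + (-4)**2)*153 = (-96 + 16)*153 = -80*153 = -12240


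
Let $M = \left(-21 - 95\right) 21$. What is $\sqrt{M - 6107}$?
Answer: $i \sqrt{8543} \approx 92.428 i$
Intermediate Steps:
$M = -2436$ ($M = \left(-116\right) 21 = -2436$)
$\sqrt{M - 6107} = \sqrt{-2436 - 6107} = \sqrt{-8543} = i \sqrt{8543}$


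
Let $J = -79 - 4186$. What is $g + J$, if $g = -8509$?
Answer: $-12774$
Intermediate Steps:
$J = -4265$ ($J = -79 - 4186 = -4265$)
$g + J = -8509 - 4265 = -12774$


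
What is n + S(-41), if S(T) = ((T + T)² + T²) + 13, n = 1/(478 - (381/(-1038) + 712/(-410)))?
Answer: 286664546848/34053751 ≈ 8418.0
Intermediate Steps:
n = 70930/34053751 (n = 1/(478 - (381*(-1/1038) + 712*(-1/410))) = 1/(478 - (-127/346 - 356/205)) = 1/(478 - 1*(-149211/70930)) = 1/(478 + 149211/70930) = 1/(34053751/70930) = 70930/34053751 ≈ 0.0020829)
S(T) = 13 + 5*T² (S(T) = ((2*T)² + T²) + 13 = (4*T² + T²) + 13 = 5*T² + 13 = 13 + 5*T²)
n + S(-41) = 70930/34053751 + (13 + 5*(-41)²) = 70930/34053751 + (13 + 5*1681) = 70930/34053751 + (13 + 8405) = 70930/34053751 + 8418 = 286664546848/34053751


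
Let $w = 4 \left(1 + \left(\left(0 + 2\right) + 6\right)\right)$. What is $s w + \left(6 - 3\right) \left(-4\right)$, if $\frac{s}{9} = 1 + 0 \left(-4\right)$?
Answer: $312$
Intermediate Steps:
$w = 36$ ($w = 4 \left(1 + \left(2 + 6\right)\right) = 4 \left(1 + 8\right) = 4 \cdot 9 = 36$)
$s = 9$ ($s = 9 \left(1 + 0 \left(-4\right)\right) = 9 \left(1 + 0\right) = 9 \cdot 1 = 9$)
$s w + \left(6 - 3\right) \left(-4\right) = 9 \cdot 36 + \left(6 - 3\right) \left(-4\right) = 324 + 3 \left(-4\right) = 324 - 12 = 312$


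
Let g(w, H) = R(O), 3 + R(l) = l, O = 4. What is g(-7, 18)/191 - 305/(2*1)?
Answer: -58253/382 ≈ -152.49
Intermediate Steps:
R(l) = -3 + l
g(w, H) = 1 (g(w, H) = -3 + 4 = 1)
g(-7, 18)/191 - 305/(2*1) = 1/191 - 305/(2*1) = 1*(1/191) - 305/2 = 1/191 - 305*1/2 = 1/191 - 305/2 = -58253/382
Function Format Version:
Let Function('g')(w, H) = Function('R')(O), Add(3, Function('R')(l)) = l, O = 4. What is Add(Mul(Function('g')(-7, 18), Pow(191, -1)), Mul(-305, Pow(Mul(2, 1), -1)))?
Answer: Rational(-58253, 382) ≈ -152.49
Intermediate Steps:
Function('R')(l) = Add(-3, l)
Function('g')(w, H) = 1 (Function('g')(w, H) = Add(-3, 4) = 1)
Add(Mul(Function('g')(-7, 18), Pow(191, -1)), Mul(-305, Pow(Mul(2, 1), -1))) = Add(Mul(1, Pow(191, -1)), Mul(-305, Pow(Mul(2, 1), -1))) = Add(Mul(1, Rational(1, 191)), Mul(-305, Pow(2, -1))) = Add(Rational(1, 191), Mul(-305, Rational(1, 2))) = Add(Rational(1, 191), Rational(-305, 2)) = Rational(-58253, 382)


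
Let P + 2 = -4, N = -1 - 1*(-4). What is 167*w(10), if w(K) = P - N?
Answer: -1503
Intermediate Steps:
N = 3 (N = -1 + 4 = 3)
P = -6 (P = -2 - 4 = -6)
w(K) = -9 (w(K) = -6 - 1*3 = -6 - 3 = -9)
167*w(10) = 167*(-9) = -1503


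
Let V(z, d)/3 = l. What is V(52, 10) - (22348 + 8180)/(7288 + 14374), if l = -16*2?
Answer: -1055040/10831 ≈ -97.409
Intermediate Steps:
l = -32
V(z, d) = -96 (V(z, d) = 3*(-32) = -96)
V(52, 10) - (22348 + 8180)/(7288 + 14374) = -96 - (22348 + 8180)/(7288 + 14374) = -96 - 30528/21662 = -96 - 1*15264/10831 = -96 - 15264/10831 = -1055040/10831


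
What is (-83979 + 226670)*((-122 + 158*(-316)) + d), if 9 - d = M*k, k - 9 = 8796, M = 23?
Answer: -36037468196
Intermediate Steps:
k = 8805 (k = 9 + 8796 = 8805)
d = -202506 (d = 9 - 23*8805 = 9 - 1*202515 = 9 - 202515 = -202506)
(-83979 + 226670)*((-122 + 158*(-316)) + d) = (-83979 + 226670)*((-122 + 158*(-316)) - 202506) = 142691*((-122 - 49928) - 202506) = 142691*(-50050 - 202506) = 142691*(-252556) = -36037468196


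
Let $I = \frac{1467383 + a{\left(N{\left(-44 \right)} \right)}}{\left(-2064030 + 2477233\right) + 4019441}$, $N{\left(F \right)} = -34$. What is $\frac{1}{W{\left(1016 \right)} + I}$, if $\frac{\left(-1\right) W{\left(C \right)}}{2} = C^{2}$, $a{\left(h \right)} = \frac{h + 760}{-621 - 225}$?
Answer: $- \frac{312501402}{645162790995383} \approx -4.8438 \cdot 10^{-7}$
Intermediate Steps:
$a{\left(h \right)} = - \frac{380}{423} - \frac{h}{846}$ ($a{\left(h \right)} = \frac{760 + h}{-846} = \left(760 + h\right) \left(- \frac{1}{846}\right) = - \frac{380}{423} - \frac{h}{846}$)
$W{\left(C \right)} = - 2 C^{2}$
$I = \frac{103450441}{312501402}$ ($I = \frac{1467383 - \frac{121}{141}}{\left(-2064030 + 2477233\right) + 4019441} = \frac{1467383 + \left(- \frac{380}{423} + \frac{17}{423}\right)}{413203 + 4019441} = \frac{1467383 - \frac{121}{141}}{4432644} = \frac{206900882}{141} \cdot \frac{1}{4432644} = \frac{103450441}{312501402} \approx 0.33104$)
$\frac{1}{W{\left(1016 \right)} + I} = \frac{1}{- 2 \cdot 1016^{2} + \frac{103450441}{312501402}} = \frac{1}{\left(-2\right) 1032256 + \frac{103450441}{312501402}} = \frac{1}{-2064512 + \frac{103450441}{312501402}} = \frac{1}{- \frac{645162790995383}{312501402}} = - \frac{312501402}{645162790995383}$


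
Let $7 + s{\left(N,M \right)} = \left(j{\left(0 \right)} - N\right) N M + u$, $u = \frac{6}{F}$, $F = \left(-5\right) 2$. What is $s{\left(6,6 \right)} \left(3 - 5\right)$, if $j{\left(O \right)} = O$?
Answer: $\frac{2236}{5} \approx 447.2$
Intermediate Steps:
$F = -10$
$u = - \frac{3}{5}$ ($u = \frac{6}{-10} = 6 \left(- \frac{1}{10}\right) = - \frac{3}{5} \approx -0.6$)
$s{\left(N,M \right)} = - \frac{38}{5} - M N^{2}$ ($s{\left(N,M \right)} = -7 + \left(\left(0 - N\right) N M - \frac{3}{5}\right) = -7 + \left(- N N M - \frac{3}{5}\right) = -7 + \left(- N^{2} M - \frac{3}{5}\right) = -7 - \left(\frac{3}{5} + M N^{2}\right) = - \frac{38}{5} - M N^{2}$)
$s{\left(6,6 \right)} \left(3 - 5\right) = \left(- \frac{38}{5} - 6 \cdot 6^{2}\right) \left(3 - 5\right) = \left(- \frac{38}{5} - 6 \cdot 36\right) \left(-2\right) = \left(- \frac{38}{5} - 216\right) \left(-2\right) = \left(- \frac{1118}{5}\right) \left(-2\right) = \frac{2236}{5}$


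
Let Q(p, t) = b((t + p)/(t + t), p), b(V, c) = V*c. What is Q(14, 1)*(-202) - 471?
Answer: -21681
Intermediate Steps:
Q(p, t) = p*(p + t)/(2*t) (Q(p, t) = ((t + p)/(t + t))*p = ((p + t)/((2*t)))*p = ((p + t)*(1/(2*t)))*p = ((p + t)/(2*t))*p = p*(p + t)/(2*t))
Q(14, 1)*(-202) - 471 = ((½)*14*(14 + 1)/1)*(-202) - 471 = ((½)*14*1*15)*(-202) - 471 = 105*(-202) - 471 = -21210 - 471 = -21681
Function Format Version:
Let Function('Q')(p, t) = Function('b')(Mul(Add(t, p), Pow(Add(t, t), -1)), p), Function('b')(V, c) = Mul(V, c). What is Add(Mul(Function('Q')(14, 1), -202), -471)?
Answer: -21681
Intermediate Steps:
Function('Q')(p, t) = Mul(Rational(1, 2), p, Pow(t, -1), Add(p, t)) (Function('Q')(p, t) = Mul(Mul(Add(t, p), Pow(Add(t, t), -1)), p) = Mul(Mul(Add(p, t), Pow(Mul(2, t), -1)), p) = Mul(Mul(Add(p, t), Mul(Rational(1, 2), Pow(t, -1))), p) = Mul(Mul(Rational(1, 2), Pow(t, -1), Add(p, t)), p) = Mul(Rational(1, 2), p, Pow(t, -1), Add(p, t)))
Add(Mul(Function('Q')(14, 1), -202), -471) = Add(Mul(Mul(Rational(1, 2), 14, Pow(1, -1), Add(14, 1)), -202), -471) = Add(Mul(Mul(Rational(1, 2), 14, 1, 15), -202), -471) = Add(Mul(105, -202), -471) = Add(-21210, -471) = -21681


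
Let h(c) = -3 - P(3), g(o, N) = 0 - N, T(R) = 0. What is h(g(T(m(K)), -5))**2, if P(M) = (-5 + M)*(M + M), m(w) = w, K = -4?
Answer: 81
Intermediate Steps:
P(M) = 2*M*(-5 + M) (P(M) = (-5 + M)*(2*M) = 2*M*(-5 + M))
g(o, N) = -N
h(c) = 9 (h(c) = -3 - 2*3*(-5 + 3) = -3 - 2*3*(-2) = -3 - 1*(-12) = -3 + 12 = 9)
h(g(T(m(K)), -5))**2 = 9**2 = 81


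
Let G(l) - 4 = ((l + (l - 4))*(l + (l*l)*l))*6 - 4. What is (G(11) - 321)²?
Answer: 20913498225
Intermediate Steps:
G(l) = 6*(-4 + 2*l)*(l + l³) (G(l) = 4 + (((l + (l - 4))*(l + (l*l)*l))*6 - 4) = 4 + (((l + (-4 + l))*(l + l²*l))*6 - 4) = 4 + (((-4 + 2*l)*(l + l³))*6 - 4) = 4 + (6*(-4 + 2*l)*(l + l³) - 4) = 4 + (-4 + 6*(-4 + 2*l)*(l + l³)) = 6*(-4 + 2*l)*(l + l³))
(G(11) - 321)² = (12*11*(-2 + 11 + 11³ - 2*11²) - 321)² = (12*11*(-2 + 11 + 1331 - 2*121) - 321)² = (12*11*(-2 + 11 + 1331 - 242) - 321)² = (12*11*1098 - 321)² = (144936 - 321)² = 144615² = 20913498225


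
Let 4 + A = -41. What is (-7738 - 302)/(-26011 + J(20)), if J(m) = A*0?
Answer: 8040/26011 ≈ 0.30910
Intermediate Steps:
A = -45 (A = -4 - 41 = -45)
J(m) = 0 (J(m) = -45*0 = 0)
(-7738 - 302)/(-26011 + J(20)) = (-7738 - 302)/(-26011 + 0) = -8040/(-26011) = -8040*(-1/26011) = 8040/26011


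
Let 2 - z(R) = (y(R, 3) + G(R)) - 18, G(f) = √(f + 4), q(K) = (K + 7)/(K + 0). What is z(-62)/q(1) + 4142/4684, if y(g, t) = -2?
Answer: 17023/4684 - I*√58/8 ≈ 3.6343 - 0.95197*I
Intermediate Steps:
q(K) = (7 + K)/K
G(f) = √(4 + f)
z(R) = 22 - √(4 + R) (z(R) = 2 - ((-2 + √(4 + R)) - 18) = 2 - (-20 + √(4 + R)) = 2 + (20 - √(4 + R)) = 22 - √(4 + R))
z(-62)/q(1) + 4142/4684 = (22 - √(4 - 62))/(((7 + 1)/1)) + 4142/4684 = (22 - √(-58))/((1*8)) + 4142*(1/4684) = (22 - I*√58)/8 + 2071/2342 = (22 - I*√58)*(⅛) + 2071/2342 = (11/4 - I*√58/8) + 2071/2342 = 17023/4684 - I*√58/8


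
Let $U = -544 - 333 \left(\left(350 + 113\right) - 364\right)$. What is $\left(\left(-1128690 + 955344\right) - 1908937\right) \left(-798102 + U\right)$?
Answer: $1731653612479$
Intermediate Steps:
$U = -33511$ ($U = -544 - 333 \left(463 - 364\right) = -544 - 32967 = -33511$)
$\left(\left(-1128690 + 955344\right) - 1908937\right) \left(-798102 + U\right) = \left(\left(-1128690 + 955344\right) - 1908937\right) \left(-798102 - 33511\right) = \left(-173346 - 1908937\right) \left(-831613\right) = \left(-2082283\right) \left(-831613\right) = 1731653612479$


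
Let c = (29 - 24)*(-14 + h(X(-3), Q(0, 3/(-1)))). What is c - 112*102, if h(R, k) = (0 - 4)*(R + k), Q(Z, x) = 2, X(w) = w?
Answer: -11474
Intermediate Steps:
h(R, k) = -4*R - 4*k (h(R, k) = -4*(R + k) = -4*R - 4*k)
c = -50 (c = (29 - 24)*(-14 + (-4*(-3) - 4*2)) = 5*(-14 + (12 - 8)) = 5*(-14 + 4) = 5*(-10) = -50)
c - 112*102 = -50 - 112*102 = -50 - 11424 = -11474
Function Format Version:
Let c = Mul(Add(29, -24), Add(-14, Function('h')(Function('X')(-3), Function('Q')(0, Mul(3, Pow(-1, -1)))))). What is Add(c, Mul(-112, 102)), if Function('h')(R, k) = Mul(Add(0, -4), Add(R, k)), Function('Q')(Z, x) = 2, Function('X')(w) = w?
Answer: -11474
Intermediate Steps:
Function('h')(R, k) = Add(Mul(-4, R), Mul(-4, k)) (Function('h')(R, k) = Mul(-4, Add(R, k)) = Add(Mul(-4, R), Mul(-4, k)))
c = -50 (c = Mul(Add(29, -24), Add(-14, Add(Mul(-4, -3), Mul(-4, 2)))) = Mul(5, Add(-14, Add(12, -8))) = Mul(5, Add(-14, 4)) = Mul(5, -10) = -50)
Add(c, Mul(-112, 102)) = Add(-50, Mul(-112, 102)) = Add(-50, -11424) = -11474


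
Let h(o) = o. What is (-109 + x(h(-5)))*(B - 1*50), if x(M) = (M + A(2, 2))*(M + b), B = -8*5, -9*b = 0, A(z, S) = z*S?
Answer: 9360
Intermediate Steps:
A(z, S) = S*z
b = 0 (b = -1/9*0 = 0)
B = -40
x(M) = M*(4 + M) (x(M) = (M + 2*2)*(M + 0) = (M + 4)*M = (4 + M)*M = M*(4 + M))
(-109 + x(h(-5)))*(B - 1*50) = (-109 - 5*(4 - 5))*(-40 - 1*50) = (-109 - 5*(-1))*(-40 - 50) = (-109 + 5)*(-90) = -104*(-90) = 9360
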